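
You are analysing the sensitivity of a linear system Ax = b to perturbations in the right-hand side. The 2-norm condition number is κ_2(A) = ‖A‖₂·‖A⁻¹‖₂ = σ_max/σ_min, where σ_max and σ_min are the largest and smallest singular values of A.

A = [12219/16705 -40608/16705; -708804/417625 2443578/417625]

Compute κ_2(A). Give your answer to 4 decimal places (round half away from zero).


AᵀA = [3524959089/1032015625 -12083645448/1032015625; -12083645448/1032015625 41430204036/1032015625]; tr = 71928261/1651225, det = 39204/1651225
eigenvalues of AᵀA: λ = (tr ± √(tr²−4·det))/2 = 1089/25, 36/66049
so κ_2 = √((1089/25) / (36/66049)) = 282.7000

282.7000


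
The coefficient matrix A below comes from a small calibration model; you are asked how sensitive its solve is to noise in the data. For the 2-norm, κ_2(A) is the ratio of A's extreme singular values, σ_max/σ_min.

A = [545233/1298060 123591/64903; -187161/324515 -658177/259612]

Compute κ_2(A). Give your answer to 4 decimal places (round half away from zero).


M = AᵀA = [34309874521/67398390544 9528547860/4212399409; 9528547860/4212399409 677592727825/67398390544]. tr(M)=211749733/20047112, det(M)=714025/641507584
solving λ² − 211749733/20047112·λ + 714025/641507584 = 0 gives λ = 169/16, 4225/40094224
so κ_2 = √((169/16) / (4225/40094224)) = 316.6000

316.6000


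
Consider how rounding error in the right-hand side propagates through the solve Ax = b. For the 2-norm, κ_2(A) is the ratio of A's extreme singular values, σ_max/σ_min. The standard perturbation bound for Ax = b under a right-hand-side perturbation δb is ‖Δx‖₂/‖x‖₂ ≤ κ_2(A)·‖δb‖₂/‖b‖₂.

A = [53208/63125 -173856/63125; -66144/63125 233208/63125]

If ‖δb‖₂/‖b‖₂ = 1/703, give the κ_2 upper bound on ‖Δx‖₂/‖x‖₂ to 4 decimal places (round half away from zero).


0.1437

form AᵀA = [11529792/6375625 -39481344/6375625; -39481344/6375625 135379008/6375625] with trace 5876352/255025 and determinant 331776/6375625
eigenvalues of AᵀA: λ = (tr ± √(tr²−4·det))/2 = 576/25, 576/255025
so κ_2 = √((576/25) / (576/255025)) = 101.0000
bound on ‖Δx‖/‖x‖: κ·ε = 101.0000·1/703 = 0.1437


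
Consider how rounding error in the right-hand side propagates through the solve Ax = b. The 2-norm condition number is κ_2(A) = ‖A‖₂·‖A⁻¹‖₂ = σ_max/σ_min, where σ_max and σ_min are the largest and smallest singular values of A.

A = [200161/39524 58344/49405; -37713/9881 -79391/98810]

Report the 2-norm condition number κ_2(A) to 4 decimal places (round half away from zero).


96.4000

M = AᵀA = [62820751825/1562146576 1766633895/195268322; 1766633895/195268322 796760809/390536644]. tr(M)=39266981/929296, det(M)=714025/3717184
eigenvalues of AᵀA: λ = (tr ± √(tr²−4·det))/2 = 169/4, 4225/929296
κ_2(A) = √(λ_max/λ_min) = √((169/4) / (4225/929296)) = 96.4000


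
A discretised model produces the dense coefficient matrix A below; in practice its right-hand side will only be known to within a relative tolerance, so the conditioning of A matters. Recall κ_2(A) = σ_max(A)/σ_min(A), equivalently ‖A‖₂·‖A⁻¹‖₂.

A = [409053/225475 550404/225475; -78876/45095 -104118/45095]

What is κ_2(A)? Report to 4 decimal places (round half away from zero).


AᵀA = [383900049/60450625 511836732/60450625; 511836732/60450625 682471476/60450625]; tr = 42654861/2418025, det = 15876/2418025
solving λ² − 42654861/2418025·λ + 15876/2418025 = 0 gives λ = 441/25, 36/96721
σ_max=√(441/25)=(21/5), σ_min=√(36/96721)=(6/311) → κ = 217.7000

217.7000


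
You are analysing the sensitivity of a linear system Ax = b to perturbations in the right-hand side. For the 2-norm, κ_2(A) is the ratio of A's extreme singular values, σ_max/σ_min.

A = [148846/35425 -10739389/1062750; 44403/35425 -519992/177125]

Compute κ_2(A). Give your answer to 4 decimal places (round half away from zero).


AᵀA = [38602813/2007889 -1389640259/30118335; -1389640259/30118335 200109722521/1807100100]; tr = 1389658309/10692900, det = 130321/1188100
eigenvalues of AᵀA: λ = (tr ± √(tr²−4·det))/2 = 3249/25, 361/427716
κ_2(A) = √(λ_max/λ_min) = √((3249/25) / (361/427716)) = 392.4000

392.4000


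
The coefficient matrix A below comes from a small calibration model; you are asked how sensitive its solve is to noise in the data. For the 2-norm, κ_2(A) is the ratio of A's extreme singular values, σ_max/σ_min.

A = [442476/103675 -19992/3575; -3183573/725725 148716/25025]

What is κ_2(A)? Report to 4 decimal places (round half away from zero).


form AᵀA = [23458504833/626250625 -31272457644/626250625; -31272457644/626250625 41700771792/626250625] with trace 521274213/5010005 and determinant 432972864/626250625
char-poly roots: 2601/25 and 166464/25050025
κ = σ_max/σ_min = (51/5)/(408/5005) = 125.1250

125.1250


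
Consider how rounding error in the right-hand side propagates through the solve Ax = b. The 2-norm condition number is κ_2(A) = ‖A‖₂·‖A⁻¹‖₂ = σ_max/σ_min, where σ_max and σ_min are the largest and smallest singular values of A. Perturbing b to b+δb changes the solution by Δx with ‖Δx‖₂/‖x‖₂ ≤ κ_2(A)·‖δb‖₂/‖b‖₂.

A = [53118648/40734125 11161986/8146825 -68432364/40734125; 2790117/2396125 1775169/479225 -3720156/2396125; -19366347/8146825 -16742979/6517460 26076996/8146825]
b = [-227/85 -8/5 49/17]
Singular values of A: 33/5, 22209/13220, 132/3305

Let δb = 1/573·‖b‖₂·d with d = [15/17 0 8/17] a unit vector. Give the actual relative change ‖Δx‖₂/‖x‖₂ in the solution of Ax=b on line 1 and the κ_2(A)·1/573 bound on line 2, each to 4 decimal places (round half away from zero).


σ_max = 33/5, σ_min = 132/3305
condition number: (33/5) ÷ (132/3305) = 165.2500
perturbation bound = 165.2500·1/573 = 0.2884
solve Ax = b  →  x = [-20.5399 0.0131 -14.3432]
2-norm of b is 4.2426; of x, 25.0523
Δx = A⁻¹·δb where δb = 1/573·4.2426·d; ‖Δx‖ = 0.1854
relative error = 0.0074
realised/bound (from unrounded values) ≈ 0.0257

0.0074
0.2884


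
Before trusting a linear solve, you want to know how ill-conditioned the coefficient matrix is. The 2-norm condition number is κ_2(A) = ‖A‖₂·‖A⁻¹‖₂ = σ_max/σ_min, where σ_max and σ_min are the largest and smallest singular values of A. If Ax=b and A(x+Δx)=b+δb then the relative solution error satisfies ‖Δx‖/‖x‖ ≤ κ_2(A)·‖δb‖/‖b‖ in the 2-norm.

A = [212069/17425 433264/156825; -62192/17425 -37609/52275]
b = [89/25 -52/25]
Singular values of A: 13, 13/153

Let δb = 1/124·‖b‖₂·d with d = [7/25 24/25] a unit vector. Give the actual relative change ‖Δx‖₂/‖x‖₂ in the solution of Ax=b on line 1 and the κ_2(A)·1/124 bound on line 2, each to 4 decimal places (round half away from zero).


largest singular value 13, smallest 13/153
condition number: 13 ÷ (13/153) = 153.0000
perturbation bound = 153.0000·1/124 = 1.2339
solve Ax = b  →  x = [2.8837 -11.4146]
‖b‖₂ = 4.1231 and ‖x‖₂ = 11.7733
re-solving with b+δb shifts x by Δx of norm 0.3913
realised ‖Δx‖/‖x‖ = 0.0332
realised/bound (from unrounded values) ≈ 0.0269

0.0332
1.2339


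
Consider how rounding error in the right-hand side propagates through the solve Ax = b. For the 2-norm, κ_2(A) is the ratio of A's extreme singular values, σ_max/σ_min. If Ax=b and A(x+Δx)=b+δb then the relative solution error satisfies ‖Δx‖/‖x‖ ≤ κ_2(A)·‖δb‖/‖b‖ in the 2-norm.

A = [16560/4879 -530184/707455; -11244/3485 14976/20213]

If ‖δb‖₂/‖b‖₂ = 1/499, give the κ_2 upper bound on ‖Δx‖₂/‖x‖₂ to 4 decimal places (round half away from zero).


AᵀA = [13050789264/595116025 -587274624/119023205; -587274624/119023205 660926016/595116025]; tr = 1631376/70805, det = 82944/8850625
λ_max, λ_min = (1631376/70805 ± √66529993054464/125333700625)/2 = 576/25, 144/354025
σ_max=√(576/25)=(24/5), σ_min=√(144/354025)=(12/595) → κ = 238.0000
perturbation bound = 238.0000·1/499 = 0.4770

0.4770


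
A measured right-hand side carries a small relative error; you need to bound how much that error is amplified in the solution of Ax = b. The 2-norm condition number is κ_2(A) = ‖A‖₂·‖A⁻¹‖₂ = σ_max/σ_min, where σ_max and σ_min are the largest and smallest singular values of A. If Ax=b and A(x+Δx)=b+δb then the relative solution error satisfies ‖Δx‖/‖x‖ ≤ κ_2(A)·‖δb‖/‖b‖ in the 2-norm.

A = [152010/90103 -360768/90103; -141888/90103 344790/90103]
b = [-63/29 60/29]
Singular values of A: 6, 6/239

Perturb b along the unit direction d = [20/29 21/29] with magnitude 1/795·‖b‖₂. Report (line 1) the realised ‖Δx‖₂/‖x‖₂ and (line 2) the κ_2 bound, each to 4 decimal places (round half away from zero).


σ_max = 6, σ_min = 6/239
condition number: 6 ÷ (6/239) = 239.0000
perturbation bound = 239.0000·1/795 = 0.3006
solve Ax = b  →  x = [-0.1923 0.4615]
‖b‖ = 3.0000, ‖x‖ = 0.5000
δb = ε·‖b‖·d = [0.0026 0.0027]; solving A·Δx = δb gives ‖Δx‖ = 0.1503
relative error = 0.3006
so the bound is sharp here: realised error equals the bound

0.3006
0.3006


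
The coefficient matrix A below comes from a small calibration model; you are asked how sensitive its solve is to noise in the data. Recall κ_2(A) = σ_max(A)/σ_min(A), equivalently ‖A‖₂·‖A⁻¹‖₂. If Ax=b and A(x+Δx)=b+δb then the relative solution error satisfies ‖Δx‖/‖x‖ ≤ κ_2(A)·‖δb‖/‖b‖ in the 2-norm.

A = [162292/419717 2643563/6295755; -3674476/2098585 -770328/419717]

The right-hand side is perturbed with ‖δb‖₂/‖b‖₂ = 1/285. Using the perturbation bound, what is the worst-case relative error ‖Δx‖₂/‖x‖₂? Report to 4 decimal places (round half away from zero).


0.9289

form AᵀA = [8423700896/2619904225 1061354476/314388507; 1061354476/314388507 83583939049/23579138025] with trace 189532993/28037025 and determinant 456976/700925625
λ_max, λ_min = (189532993/28037025 ± √1436828219037289/31442990834025)/2 = 169/25, 2704/28037025
σ_max=√(169/25)=(13/5), σ_min=√(2704/28037025)=(52/5295) → κ = 264.7500
worst-case relative error ≤ 264.7500 × 1/285 = 0.9289


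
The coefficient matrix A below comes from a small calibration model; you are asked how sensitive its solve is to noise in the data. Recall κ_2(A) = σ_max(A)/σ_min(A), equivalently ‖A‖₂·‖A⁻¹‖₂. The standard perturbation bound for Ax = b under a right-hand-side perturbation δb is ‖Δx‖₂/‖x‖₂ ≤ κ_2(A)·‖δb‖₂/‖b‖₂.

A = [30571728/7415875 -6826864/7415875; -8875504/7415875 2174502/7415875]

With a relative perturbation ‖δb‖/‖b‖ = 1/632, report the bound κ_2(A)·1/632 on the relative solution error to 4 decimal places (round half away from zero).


form AᵀA = [1621448198656/87992323225 -14592565152/3519692929; -14592565152/3519692929 82135249636/87992323225] with trace 1013434532/52345225 and determinant 14992384/1308630625
λ_max, λ_min = (1013434532/52345225 ± √41076959435834256/109600903212025)/2 = 484/25, 30976/52345225
κ_2(A) = √(λ_max/λ_min) = √((484/25) / (30976/52345225)) = 180.8750
perturbation bound = 180.8750·1/632 = 0.2862

0.2862


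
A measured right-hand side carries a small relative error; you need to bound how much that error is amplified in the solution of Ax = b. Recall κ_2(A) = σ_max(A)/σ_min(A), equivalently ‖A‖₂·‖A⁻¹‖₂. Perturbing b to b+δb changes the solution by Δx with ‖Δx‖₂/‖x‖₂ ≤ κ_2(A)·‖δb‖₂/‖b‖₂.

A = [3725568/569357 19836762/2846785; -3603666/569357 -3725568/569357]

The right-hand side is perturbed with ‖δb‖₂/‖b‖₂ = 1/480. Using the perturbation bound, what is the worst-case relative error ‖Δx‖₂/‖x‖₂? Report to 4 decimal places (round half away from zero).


0.2821

M = AᵀA = [31945618980/385454689 167695266816/1927273445; 167695266816/1927273445 880491735684/9636367225]. tr(M)=1996590024/11458225, det(M)=18974736/11458225
eigenvalues of AᵀA: λ = (tr ± √(tr²−4·det))/2 = 4356/25, 4356/458329
κ = σ_max/σ_min = (66/5)/(66/677) = 135.4000
perturbation bound = 135.4000·1/480 = 0.2821


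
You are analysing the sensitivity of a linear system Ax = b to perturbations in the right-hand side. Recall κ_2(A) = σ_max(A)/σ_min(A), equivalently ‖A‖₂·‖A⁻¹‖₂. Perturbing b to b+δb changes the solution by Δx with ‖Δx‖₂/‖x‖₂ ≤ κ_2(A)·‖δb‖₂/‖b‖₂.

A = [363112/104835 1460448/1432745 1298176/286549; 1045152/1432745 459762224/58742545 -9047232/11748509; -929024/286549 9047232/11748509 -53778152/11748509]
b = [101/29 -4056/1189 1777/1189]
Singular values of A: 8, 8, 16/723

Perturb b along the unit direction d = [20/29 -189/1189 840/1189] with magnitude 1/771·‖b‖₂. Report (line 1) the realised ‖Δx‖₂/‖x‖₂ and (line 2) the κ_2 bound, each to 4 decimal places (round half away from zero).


from the listed singular values, σ₁ = 8, σ_n = 16/723
κ = σ_max/σ_min = 8/(16/723) = 361.5000
κ_2(A)·‖δb‖/‖b‖ = 0.4689
solve Ax = b  →  x = [-144.5250 23.4622 105.9848]
‖b‖ = 5.0990, ‖x‖ = 180.7504
re-solving with b+δb shifts x by Δx of norm 0.2988
realised ‖Δx‖/‖x‖ = 0.0017
realised/bound (from unrounded values) ≈ 0.0035

0.0017
0.4689


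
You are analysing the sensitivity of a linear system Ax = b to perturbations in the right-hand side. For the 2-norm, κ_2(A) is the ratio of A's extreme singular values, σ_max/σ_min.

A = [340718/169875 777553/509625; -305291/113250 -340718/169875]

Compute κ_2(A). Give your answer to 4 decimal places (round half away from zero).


AᵀA = [52127134969/4617202500 29320317131/3462901875; 29320317131/3462901875 65975498701/10388705625]; tr = 29321848381/1662192900, det = 60025/7387524
solving λ² − 29321848381/1662192900·λ + 60025/7387524 = 0 gives λ = 441/25, 30625/66487716
κ = σ_max/σ_min = (21/5)/(175/8154) = 195.6960

195.6960


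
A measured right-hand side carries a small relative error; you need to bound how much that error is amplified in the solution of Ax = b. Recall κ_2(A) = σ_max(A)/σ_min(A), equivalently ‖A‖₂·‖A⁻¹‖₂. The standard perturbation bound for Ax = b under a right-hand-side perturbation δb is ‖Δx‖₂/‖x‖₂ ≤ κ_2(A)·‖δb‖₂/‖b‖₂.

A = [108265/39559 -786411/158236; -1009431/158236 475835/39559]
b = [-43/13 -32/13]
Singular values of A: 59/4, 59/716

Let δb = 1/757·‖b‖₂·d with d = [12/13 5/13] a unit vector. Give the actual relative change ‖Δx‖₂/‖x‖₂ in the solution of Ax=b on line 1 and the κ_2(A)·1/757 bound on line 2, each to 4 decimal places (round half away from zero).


0.0014
0.2365

σ_max = 59/4, σ_min = 59/716
κ_2(A) = (59/4) / (59/716) = 179.0000
bound on ‖Δx‖/‖x‖: κ·ε = 179.0000·1/757 = 0.2365
solve Ax = b  →  x = [-42.7996 -22.9033]
2-norm of b is 4.1231; of x, 48.5424
with δb = [0.0050 0.0021], A·Δx = δb → ‖Δx‖ = 0.0661
dividing the unrounded norms, ‖Δx‖/‖x‖ = 0.0014
tightness: 0.0014 against a bound of 0.2365 (unrounded ratio ≈ 0.0058)


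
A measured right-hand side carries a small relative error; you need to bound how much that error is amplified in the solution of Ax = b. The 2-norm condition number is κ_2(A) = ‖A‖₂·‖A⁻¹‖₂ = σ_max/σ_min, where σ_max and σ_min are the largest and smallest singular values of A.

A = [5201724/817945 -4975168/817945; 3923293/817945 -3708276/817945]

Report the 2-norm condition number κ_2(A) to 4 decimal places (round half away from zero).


AᵀA = [1698006421441/26761360921 -1617124162500/26761360921; -1617124162500/26761360921 1540144300816/26761360921]; tr = 3850357577/31820881, det = 3748096/31820881
char-poly roots: 121 and 30976/31820881
κ_2(A) = √(λ_max/λ_min) = √(121 / (30976/31820881)) = 352.5625

352.5625


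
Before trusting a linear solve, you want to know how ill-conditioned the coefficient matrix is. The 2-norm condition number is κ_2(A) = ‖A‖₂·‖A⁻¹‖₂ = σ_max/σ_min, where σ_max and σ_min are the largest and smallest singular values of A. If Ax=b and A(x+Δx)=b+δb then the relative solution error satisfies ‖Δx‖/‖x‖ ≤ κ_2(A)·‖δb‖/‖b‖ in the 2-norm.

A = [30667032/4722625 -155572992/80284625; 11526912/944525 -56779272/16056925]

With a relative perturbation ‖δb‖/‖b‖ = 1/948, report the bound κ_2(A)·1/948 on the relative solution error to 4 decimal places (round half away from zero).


0.3188

form AᵀA = [4262209358082624/22303186890625 -1243129630482432/22303186890625; -1243129630482432/22303186890625 362630100557376/22303186890625] with trace 7399743133824/35685099025 and determinant 671846400/1427403961
solving λ² − 7399743133824/35685099025·λ + 671846400/1427403961 = 0 gives λ = 5184/25, 3240000/1427403961
κ = σ_max/σ_min = (72/5)/(1800/37781) = 302.2480
bound on ‖Δx‖/‖x‖: κ·ε = 302.2480·1/948 = 0.3188


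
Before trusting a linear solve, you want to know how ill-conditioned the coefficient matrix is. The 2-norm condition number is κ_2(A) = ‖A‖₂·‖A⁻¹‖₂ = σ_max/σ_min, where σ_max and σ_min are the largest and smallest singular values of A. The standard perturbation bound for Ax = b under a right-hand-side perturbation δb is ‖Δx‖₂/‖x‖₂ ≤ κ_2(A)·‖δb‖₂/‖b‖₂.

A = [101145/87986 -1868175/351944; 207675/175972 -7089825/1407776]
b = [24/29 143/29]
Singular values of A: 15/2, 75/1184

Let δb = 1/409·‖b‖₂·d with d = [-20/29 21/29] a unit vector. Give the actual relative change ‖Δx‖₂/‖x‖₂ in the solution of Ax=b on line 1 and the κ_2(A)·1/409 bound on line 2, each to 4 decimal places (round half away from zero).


0.0041
0.2895

σ_max = 15/2, σ_min = 75/1184
κ = σ_max/σ_min = (15/2)/(75/1184) = 118.4000
κ_2(A)·‖δb‖/‖b‖ = 0.2895
solve Ax = b  →  x = [46.3220 9.8758]
‖b‖ = 5.0000, ‖x‖ = 47.3630
with δb = [-0.0084 0.0089], A·Δx = δb → ‖Δx‖ = 0.1930
realised ‖Δx‖/‖x‖ = 0.0041
tightness: 0.0041 against a bound of 0.2895 (unrounded ratio ≈ 0.0141)


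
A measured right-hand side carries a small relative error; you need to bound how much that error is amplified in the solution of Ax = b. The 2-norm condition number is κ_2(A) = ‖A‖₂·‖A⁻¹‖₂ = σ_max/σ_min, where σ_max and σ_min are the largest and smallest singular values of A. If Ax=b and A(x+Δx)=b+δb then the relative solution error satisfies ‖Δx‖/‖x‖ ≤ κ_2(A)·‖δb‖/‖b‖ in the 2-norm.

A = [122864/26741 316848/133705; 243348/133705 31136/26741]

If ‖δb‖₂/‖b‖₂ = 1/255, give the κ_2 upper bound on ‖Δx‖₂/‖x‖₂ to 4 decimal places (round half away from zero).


0.1186

form AᵀA = [2583475216/105781225 55036800/4231249; 55036800/4231249 737449216/105781225] with trace 11491088/366025 and determinant 9834496/9150625
λ_max, λ_min = (11491088/366025 ± √210350649600/214358881)/2 = 784/25, 12544/366025
κ_2(A) = √(λ_max/λ_min) = √((784/25) / (12544/366025)) = 30.2500
κ_2(A)·‖δb‖/‖b‖ = 0.1186


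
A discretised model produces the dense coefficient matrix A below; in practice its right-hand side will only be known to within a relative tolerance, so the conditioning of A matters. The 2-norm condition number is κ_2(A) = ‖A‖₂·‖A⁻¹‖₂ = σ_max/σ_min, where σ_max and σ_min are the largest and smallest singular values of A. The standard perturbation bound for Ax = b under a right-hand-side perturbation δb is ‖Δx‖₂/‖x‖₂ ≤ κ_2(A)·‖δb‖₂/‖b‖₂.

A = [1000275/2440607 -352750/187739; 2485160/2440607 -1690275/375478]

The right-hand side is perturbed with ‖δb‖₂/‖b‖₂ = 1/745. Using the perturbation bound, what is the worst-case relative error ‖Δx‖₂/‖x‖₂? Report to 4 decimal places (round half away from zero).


AᵀA = [42464913025/35245932121 -188703762750/35245932121; -188703762750/35245932121 3354759825625/140983728484]; tr = 2096739725/83868964, det = 390625/83868964
solving λ² − 2096739725/83868964·λ + 390625/83868964 = 0 gives λ = 25, 15625/83868964
κ = σ_max/σ_min = 5/(125/9158) = 366.3200
worst-case relative error ≤ 366.3200 × 1/745 = 0.4917

0.4917


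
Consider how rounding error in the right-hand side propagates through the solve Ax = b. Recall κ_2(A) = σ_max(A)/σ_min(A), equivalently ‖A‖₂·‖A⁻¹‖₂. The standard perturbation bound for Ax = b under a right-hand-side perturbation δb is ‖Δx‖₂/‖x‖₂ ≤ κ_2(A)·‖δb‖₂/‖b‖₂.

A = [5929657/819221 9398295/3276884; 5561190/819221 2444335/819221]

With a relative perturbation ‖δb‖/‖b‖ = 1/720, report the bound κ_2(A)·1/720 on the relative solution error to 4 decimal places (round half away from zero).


AᵀA = [78582242989/798006001 130918324815/3192024004; 130918324815/3192024004 218697177625/12768096016]; tr = 8733805121/75550864, det = 85470025/18887716
eigenvalues of AᵀA: λ = (tr ± √(tr²−4·det))/2 = 1849/16, 184900/4721929
κ = σ_max/σ_min = (43/4)/(430/2173) = 54.3250
worst-case relative error ≤ 54.3250 × 1/720 = 0.0755

0.0755


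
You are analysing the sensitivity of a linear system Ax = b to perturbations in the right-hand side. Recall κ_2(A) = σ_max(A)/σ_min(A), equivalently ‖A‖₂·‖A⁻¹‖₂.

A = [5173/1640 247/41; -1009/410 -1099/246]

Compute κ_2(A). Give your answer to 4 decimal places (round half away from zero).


form AᵀA = [1721969/107584 1210195/40344; 1210195/40344 3404125/60516] with trace 69963721/968256 and determinant 2088025/3873024
solving λ² − 69963721/968256·λ + 2088025/3873024 = 0 gives λ = 289/4, 7225/968256
κ = σ_max/σ_min = (17/2)/(85/984) = 98.4000

98.4000


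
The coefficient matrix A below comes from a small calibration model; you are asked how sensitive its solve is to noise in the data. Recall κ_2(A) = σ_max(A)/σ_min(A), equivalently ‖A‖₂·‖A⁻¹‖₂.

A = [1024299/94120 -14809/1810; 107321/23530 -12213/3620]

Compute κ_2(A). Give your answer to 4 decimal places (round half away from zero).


M = AᵀA = [7298657953/52417600 -1368482049/13104400; -1368482049/13104400 1026383293/13104400]. tr(M)=456167645/2096704, det(M)=12117361/33547264
char-poly roots: 3481/16 and 3481/2096704
so κ_2 = √((3481/16) / (3481/2096704)) = 362.0000

362.0000


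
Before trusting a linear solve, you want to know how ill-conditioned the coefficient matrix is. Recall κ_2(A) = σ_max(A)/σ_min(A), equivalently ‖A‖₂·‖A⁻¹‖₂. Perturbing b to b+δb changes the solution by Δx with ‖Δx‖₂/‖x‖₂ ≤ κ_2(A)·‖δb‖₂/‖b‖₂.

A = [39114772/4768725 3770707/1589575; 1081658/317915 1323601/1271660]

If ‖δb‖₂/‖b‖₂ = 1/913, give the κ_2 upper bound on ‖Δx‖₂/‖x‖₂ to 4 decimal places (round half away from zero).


0.2009

M = AᵀA = [10610720681236/134560580625 2063129139407/89707053750; 2063129139407/89707053750 1605264441761/239218810000]. tr(M)=294750257401/3444750864, det(M)=46854025/215296929
eigenvalues of AᵀA: λ = (tr ± √(tr²−4·det))/2 = 1369/16, 547600/215296929
κ = σ_max/σ_min = (37/4)/(740/14673) = 183.4125
perturbation bound = 183.4125·1/913 = 0.2009


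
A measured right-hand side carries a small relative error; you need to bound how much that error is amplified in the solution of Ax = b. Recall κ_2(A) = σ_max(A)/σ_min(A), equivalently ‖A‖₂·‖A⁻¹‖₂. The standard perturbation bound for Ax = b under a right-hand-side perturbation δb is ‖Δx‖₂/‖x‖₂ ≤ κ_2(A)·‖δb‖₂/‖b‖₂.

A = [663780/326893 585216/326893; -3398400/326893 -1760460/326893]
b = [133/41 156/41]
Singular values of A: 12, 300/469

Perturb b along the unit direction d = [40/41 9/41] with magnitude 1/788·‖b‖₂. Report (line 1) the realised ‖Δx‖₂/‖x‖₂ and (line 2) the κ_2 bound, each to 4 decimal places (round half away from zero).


0.0016
0.0238

largest singular value 12, smallest 300/469
κ = σ_max/σ_min = 12/(300/469) = 18.7600
bound on ‖Δx‖/‖x‖: κ·ε = 18.7600·1/788 = 0.0238
solve Ax = b  →  x = [-3.1633 5.4000]
‖b‖ = 5.0000, ‖x‖ = 6.2583
δb = ε·‖b‖·d = [0.0062 0.0014]; solving A·Δx = δb gives ‖Δx‖ = 0.0099
relative error = 0.0016
realised/bound (from unrounded values) ≈ 0.0666


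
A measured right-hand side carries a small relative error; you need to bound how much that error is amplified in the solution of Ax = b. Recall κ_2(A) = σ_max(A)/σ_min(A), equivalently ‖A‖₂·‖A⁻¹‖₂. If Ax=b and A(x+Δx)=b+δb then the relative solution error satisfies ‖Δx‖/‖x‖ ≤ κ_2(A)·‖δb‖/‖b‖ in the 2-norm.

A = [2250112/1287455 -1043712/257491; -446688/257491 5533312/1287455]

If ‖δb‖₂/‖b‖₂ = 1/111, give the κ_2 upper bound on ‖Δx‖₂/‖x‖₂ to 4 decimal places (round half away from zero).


0.7691

M = AᵀA = [11951555584/1970916025 -1146286080/78836641; -1146286080/78836641 68788240384/1970916025]. tr(M)=477750272/11662225, det(M)=67108864/291555625
char-poly roots: 1024/25 and 65536/11662225
κ = σ_max/σ_min = (32/5)/(256/3415) = 85.3750
worst-case relative error ≤ 85.3750 × 1/111 = 0.7691


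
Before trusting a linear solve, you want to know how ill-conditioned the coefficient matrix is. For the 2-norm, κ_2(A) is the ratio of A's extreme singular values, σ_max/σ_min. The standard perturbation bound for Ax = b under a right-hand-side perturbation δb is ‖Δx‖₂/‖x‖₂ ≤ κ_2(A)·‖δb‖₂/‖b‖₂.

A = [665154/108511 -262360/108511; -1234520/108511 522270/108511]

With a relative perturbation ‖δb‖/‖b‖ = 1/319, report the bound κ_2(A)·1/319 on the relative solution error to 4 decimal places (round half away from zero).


form AᵀA = [6804392644/40742689 -2834818560/40742689; -2834818560/40742689 1182002500/40742689] with trace 47256776/241081 and determinant 960400/241081
char-poly roots: 196 and 4900/241081
κ_2(A) = √(λ_max/λ_min) = √(196 / (4900/241081)) = 98.2000
perturbation bound = 98.2000·1/319 = 0.3078

0.3078


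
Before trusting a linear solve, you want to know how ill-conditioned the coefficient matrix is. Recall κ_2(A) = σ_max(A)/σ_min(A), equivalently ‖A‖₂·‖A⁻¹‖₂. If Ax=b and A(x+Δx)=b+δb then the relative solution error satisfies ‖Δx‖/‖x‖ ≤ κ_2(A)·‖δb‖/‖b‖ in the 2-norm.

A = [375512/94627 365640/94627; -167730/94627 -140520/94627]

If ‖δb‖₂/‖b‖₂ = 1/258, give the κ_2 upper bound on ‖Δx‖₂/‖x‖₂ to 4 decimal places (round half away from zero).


M = AᵀA = [1000843876/52983841 951903120/52983841; 951903120/52983841 907920000/52983841]. tr(M)=2269636/63001, det(M)=57600/63001
eigenvalues of AᵀA: λ = (tr ± √(tr²−4·det))/2 = 36, 1600/63001
κ = σ_max/σ_min = 6/(40/251) = 37.6500
κ_2(A)·‖δb‖/‖b‖ = 0.1459

0.1459


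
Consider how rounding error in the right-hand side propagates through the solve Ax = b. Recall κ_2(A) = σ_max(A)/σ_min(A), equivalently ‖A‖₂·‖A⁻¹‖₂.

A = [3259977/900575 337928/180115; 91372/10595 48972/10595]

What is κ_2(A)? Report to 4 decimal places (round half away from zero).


203.7500

M = AᵀA = [419809682041/4799025625 44778313944/959805125; 44778313944/959805125 955374608/38392205]. tr(M)=1865852969/16605625, det(M)=126247696/415140625
char-poly roots: 2809/25 and 44944/16605625
κ = σ_max/σ_min = (53/5)/(212/4075) = 203.7500


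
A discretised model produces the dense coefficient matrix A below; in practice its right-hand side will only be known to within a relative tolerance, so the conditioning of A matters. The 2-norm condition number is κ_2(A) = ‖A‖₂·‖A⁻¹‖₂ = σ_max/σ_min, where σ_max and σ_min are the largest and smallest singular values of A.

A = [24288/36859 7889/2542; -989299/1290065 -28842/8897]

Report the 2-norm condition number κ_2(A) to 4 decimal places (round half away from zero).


form AᵀA = [2023006561/1978915225 1793287782/395783045; 1793287782/395783045 6377023585/316626436] with trace 99653549/4708900 and determinant 279841/4708900
eigenvalues of AᵀA: λ = (tr ± √(tr²−4·det))/2 = 529/25, 529/188356
κ_2(A) = √(λ_max/λ_min) = √((529/25) / (529/188356)) = 86.8000

86.8000


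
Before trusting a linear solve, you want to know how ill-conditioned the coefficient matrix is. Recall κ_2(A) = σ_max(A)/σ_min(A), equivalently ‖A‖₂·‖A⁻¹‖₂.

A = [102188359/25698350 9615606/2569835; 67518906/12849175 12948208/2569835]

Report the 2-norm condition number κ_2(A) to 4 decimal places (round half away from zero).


221.5375

M = AᵀA = [1147106855394409/26416207708900 54622013511429/1320810385445; 54622013511429/1320810385445 10404638766340/264162077089]. tr(M)=2601154259249/31410472900, det(M)=1097199376/7852618225
solving λ² − 2601154259249/31410472900·λ + 1097199376/7852618225 = 0 gives λ = 8281/100, 529984/314104729
κ = σ_max/σ_min = (91/10)/(728/17723) = 221.5375


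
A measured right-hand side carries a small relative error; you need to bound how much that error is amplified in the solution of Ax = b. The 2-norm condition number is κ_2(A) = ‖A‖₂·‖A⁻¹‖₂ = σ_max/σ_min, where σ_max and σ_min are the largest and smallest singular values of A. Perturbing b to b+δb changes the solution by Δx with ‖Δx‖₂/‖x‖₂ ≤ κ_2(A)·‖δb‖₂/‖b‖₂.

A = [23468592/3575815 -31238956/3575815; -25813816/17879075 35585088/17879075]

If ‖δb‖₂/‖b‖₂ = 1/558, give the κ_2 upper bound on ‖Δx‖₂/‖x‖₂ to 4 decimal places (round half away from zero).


0.5002

AᵀA = [8587580819776/190161405625 -11449699426368/190161405625; -11449699426368/190161405625 15266572151824/190161405625]; tr = 954166118864/7606456225, det = 61465600/304258249
λ_max, λ_min = (954166118864/7606456225 ± √910386228848414640650496/57858176302841250625)/2 = 3136/25, 490000/304258249
so κ_2 = √((3136/25) / (490000/304258249)) = 279.0880
worst-case relative error ≤ 279.0880 × 1/558 = 0.5002


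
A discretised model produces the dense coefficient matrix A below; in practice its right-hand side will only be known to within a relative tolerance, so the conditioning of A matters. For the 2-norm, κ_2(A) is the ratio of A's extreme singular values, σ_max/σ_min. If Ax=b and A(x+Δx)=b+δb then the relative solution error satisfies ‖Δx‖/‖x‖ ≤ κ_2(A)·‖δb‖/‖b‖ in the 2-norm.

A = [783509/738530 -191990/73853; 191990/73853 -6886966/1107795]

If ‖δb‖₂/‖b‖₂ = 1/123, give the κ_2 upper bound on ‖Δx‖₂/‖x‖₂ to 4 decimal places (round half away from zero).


AᵀA = [25443209249/3227376100 -1831795789/96821283; -1831795789/96821283 329726844424/7261596225]; tr = 9159149473/171872100, det = 28398241/1074200625
λ_max, λ_min = (9159149473/171872100 ± √3355475812598132521/1181600750336400)/2 = 5329/100, 21316/42968025
so κ_2 = √((5329/100) / (21316/42968025)) = 327.7500
κ_2(A)·‖δb‖/‖b‖ = 2.6646

2.6646


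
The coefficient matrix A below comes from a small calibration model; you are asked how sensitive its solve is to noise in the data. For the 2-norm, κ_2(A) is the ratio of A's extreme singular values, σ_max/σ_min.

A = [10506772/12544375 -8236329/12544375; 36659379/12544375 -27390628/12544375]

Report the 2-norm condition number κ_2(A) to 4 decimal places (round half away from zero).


form AᵀA = [2326883722441/251778150625 -1745057030112/251778150625; -1745057030112/251778150625 1308933788209/251778150625] with trace 145432700426/10071126025 and determinant 3258025/402845041
char-poly roots: 361/25 and 225625/402845041
so κ_2 = √((361/25) / (225625/402845041)) = 160.5680

160.5680


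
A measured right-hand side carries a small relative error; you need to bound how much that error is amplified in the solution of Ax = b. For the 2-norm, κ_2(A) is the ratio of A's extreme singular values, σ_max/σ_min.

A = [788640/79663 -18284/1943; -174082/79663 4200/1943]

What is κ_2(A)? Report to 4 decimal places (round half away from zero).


234.5000

AᵀA = [388017604/3775249 -369527760/3775249; -369527760/3775249 351944656/3775249]; tr = 879860/4489, det = 3136/4489
solving λ² − 879860/4489·λ + 3136/4489 = 0 gives λ = 196, 16/4489
so κ_2 = √(196 / (16/4489)) = 234.5000


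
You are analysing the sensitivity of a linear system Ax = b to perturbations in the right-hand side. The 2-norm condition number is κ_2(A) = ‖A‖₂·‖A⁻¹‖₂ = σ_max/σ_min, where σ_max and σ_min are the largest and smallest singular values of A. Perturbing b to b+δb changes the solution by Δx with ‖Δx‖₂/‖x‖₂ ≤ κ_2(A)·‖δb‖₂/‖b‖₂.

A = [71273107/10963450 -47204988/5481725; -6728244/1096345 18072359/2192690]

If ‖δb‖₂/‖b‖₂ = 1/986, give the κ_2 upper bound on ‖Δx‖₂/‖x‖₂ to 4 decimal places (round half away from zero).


0.3067

form AᵀA = [11423046984289/142921802500 -3807566697888/35730450625; -3807566697888/35730450625 20307369279361/142921802500] with trace 634608325273/2858436050 and determinant 492884401/914699536
char-poly roots: 22201/100 and 555025/228674884
so κ_2 = √((22201/100) / (555025/228674884)) = 302.4400
bound on ‖Δx‖/‖x‖: κ·ε = 302.4400·1/986 = 0.3067


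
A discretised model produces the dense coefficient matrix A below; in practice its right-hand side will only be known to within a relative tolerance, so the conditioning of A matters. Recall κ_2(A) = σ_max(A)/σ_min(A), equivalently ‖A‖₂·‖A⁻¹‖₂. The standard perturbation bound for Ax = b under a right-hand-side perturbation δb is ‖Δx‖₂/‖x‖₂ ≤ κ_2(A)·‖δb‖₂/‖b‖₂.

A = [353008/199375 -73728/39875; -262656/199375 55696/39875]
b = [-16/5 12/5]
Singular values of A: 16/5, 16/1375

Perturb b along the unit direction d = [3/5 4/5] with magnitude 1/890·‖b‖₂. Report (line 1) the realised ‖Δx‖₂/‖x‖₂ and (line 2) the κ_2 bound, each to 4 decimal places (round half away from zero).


largest singular value 16/5, smallest 16/1375
κ_2(A) = (16/5) / (16/1375) = 275.0000
κ_2(A)·‖δb‖/‖b‖ = 0.3090
solve Ax = b  →  x = [-0.8621 0.9052]
‖b‖₂ = 4.0000 and ‖x‖₂ = 1.2500
with δb = [0.0027 0.0036], A·Δx = δb → ‖Δx‖ = 0.3862
relative error = 0.3090
realised/bound = 1 exactly: the bound is attained for this b and d

0.3090
0.3090


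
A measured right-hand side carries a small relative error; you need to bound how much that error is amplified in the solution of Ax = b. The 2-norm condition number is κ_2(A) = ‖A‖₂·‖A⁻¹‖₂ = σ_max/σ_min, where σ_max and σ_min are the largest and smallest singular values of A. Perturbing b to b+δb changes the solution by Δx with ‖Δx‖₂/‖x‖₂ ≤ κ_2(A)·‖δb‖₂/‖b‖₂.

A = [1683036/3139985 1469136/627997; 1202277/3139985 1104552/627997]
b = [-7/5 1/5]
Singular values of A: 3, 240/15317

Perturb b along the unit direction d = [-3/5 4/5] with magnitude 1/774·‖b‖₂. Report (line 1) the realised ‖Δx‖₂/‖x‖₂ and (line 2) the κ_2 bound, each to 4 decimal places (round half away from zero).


largest singular value 3, smallest 240/15317
condition number: 3 ÷ (240/15317) = 191.4625
worst-case relative error ≤ 191.4625 × 1/774 = 0.2474
solve Ax = b  →  x = [-62.3374 13.6842]
2-norm of b is 1.4142; of x, 63.8217
re-solving with b+δb shifts x by Δx of norm 0.1166
realised ‖Δx‖/‖x‖ = 0.0018
so the bound overstates the realised error by a factor of ≈ 135.3863 (computed from the unrounded values)

0.0018
0.2474


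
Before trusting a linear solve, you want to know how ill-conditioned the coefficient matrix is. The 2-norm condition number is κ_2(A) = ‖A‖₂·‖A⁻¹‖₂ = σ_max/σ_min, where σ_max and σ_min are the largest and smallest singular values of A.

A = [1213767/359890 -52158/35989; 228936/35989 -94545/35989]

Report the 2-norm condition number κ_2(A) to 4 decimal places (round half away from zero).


169.3600

M = AᵀA = [23233216401/448168900 -484005537/22408445; -484005537/22408445 40343301/4481689]. tr(M)=27267546501/448168900, det(M)=2313441/17926756
eigenvalues of AᵀA: λ = (tr ± √(tr²−4·det))/2 = 1521/25, 38025/17926756
κ = σ_max/σ_min = (39/5)/(195/4234) = 169.3600


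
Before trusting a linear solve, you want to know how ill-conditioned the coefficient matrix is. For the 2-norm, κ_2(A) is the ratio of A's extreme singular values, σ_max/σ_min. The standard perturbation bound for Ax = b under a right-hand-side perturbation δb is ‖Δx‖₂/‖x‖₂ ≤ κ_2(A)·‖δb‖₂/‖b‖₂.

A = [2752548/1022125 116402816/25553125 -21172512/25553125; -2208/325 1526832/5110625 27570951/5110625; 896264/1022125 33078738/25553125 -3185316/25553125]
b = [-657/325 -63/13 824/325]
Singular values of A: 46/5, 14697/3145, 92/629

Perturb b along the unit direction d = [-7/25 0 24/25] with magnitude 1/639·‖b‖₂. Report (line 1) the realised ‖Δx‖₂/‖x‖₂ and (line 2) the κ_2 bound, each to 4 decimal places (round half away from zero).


from the listed singular values, σ₁ = 46/5, σ_n = 92/629
condition number: (46/5) ÷ (92/629) = 62.9000
bound on ‖Δx‖/‖x‖: κ·ε = 62.9000·1/639 = 0.0984
solve Ax = b  →  x = [12.6543 -5.1377 15.3222]
2-norm of b is 5.8310; of x, 20.5255
with δb = [-0.0026 0.0000 0.0088], A·Δx = δb → ‖Δx‖ = 0.0624
relative error = 0.0030
so the bound overstates the realised error by a factor of ≈ 32.3849 (computed from the unrounded values)

0.0030
0.0984


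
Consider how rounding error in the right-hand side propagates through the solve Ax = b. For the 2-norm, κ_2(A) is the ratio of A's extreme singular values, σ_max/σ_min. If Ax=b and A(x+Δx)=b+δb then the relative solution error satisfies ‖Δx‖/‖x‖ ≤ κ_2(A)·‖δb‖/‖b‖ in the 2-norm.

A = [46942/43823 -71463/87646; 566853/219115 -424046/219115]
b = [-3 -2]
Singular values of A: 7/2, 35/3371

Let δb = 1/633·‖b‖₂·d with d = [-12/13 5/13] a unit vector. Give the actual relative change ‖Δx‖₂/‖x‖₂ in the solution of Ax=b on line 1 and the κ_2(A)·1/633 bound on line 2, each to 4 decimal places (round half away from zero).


0.0028
0.5325

σ_max = 7/2, σ_min = 35/3371
κ_2(A) = (7/2) / (35/3371) = 337.1000
bound on ‖Δx‖/‖x‖: κ·ε = 337.1000·1/633 = 0.5325
solve Ax = b  →  x = [114.8914 154.6171]
‖b‖ = 3.6056, ‖x‖ = 192.6305
with δb = [-0.0053 0.0022], A·Δx = δb → ‖Δx‖ = 0.5486
relative error = 0.0028
realised/bound (from unrounded values) ≈ 0.0053


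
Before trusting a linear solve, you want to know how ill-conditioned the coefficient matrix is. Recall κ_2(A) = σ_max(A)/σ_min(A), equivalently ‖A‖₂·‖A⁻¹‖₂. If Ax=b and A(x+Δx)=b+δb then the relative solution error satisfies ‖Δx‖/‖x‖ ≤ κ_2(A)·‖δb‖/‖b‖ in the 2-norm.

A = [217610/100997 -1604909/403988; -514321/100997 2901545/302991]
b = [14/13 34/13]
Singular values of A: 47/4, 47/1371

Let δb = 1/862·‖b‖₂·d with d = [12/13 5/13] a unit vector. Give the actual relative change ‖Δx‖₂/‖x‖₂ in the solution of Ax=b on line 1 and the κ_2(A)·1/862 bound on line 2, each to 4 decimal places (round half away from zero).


0.0016
0.3976

from the listed singular values, σ₁ = 47/4, σ_n = 47/1371
κ = σ_max/σ_min = (47/4)/(47/1371) = 342.7500
κ_2(A)·‖δb‖/‖b‖ = 0.3976
solve Ax = b  →  x = [51.3967 27.6045]
2-norm of b is 2.8284; of x, 58.3407
with δb = [0.0030 0.0013], A·Δx = δb → ‖Δx‖ = 0.0957
realised ‖Δx‖/‖x‖ = 0.0016
so the bound overstates the realised error by a factor of ≈ 242.3619 (computed from the unrounded values)


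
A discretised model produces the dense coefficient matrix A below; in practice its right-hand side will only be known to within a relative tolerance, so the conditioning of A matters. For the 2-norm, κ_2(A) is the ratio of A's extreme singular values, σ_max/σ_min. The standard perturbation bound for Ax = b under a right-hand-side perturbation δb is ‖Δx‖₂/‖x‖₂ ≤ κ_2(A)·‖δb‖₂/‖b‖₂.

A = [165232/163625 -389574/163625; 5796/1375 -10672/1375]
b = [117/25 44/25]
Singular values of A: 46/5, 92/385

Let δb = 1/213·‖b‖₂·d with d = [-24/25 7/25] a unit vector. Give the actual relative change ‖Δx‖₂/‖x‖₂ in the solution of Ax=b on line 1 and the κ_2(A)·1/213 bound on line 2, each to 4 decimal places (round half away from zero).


0.0059
0.1808

σ_max = 46/5, σ_min = 92/385
κ = σ_max/σ_min = (46/5)/(92/385) = 38.5000
worst-case relative error ≤ 38.5000 × 1/213 = 0.1808
solve Ax = b  →  x = [-14.6164 -8.1650]
‖b‖ = 5.0000, ‖x‖ = 16.7423
Δx = A⁻¹·δb where δb = 1/213·5.0000·d; ‖Δx‖ = 0.0982
realised ‖Δx‖/‖x‖ = 0.0059
so the bound overstates the realised error by a factor of ≈ 30.8058 (computed from the unrounded values)
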